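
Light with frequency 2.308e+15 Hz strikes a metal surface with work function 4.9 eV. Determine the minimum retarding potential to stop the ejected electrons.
4.6451 V

The stopping potential V_s satisfies: eV_s = KE_max

First, find KE_max using Einstein's equation:
E_photon = hf = (6.626×10⁻³⁴ J·s)(2.308e+15 Hz) = 9.5451 eV
KE_max = E_photon - φ = 9.5451 - 4.9 = 4.6451 eV

Since eV_s = KE_max:
V_s = KE_max/e = 4.6451 V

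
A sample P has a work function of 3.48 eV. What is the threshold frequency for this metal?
8.4146e+14 Hz

The threshold frequency is when the photon energy equals the work function:
hf₀ = φ

Solving for f₀:
f₀ = φ/h = (3.48 eV × 1.602×10⁻¹⁹ J/eV) / (6.626×10⁻³⁴ J·s)
f₀ = 8.4146e+14 Hz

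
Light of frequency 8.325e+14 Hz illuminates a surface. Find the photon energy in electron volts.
3.4429 eV

Using E = hf:

E = hf = (6.626×10⁻³⁴ J·s)(8.325e+14 Hz)
E = 3.4429 eV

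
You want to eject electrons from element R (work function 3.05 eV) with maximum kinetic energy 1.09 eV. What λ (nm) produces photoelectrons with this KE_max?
299.48 nm

From Einstein's equation: KE_max = hc/λ - φ

Rearranging for λ:
hc/λ = KE_max + φ
λ = hc/(KE_max + φ)

Required photon energy:
E_photon = KE_max + φ = 1.09 + 3.05 = 4.14 eV

Required wavelength:
λ = hc/E_photon = (6.626×10⁻³⁴)(3×10⁸) / (4.14 × 1.602×10⁻¹⁹)
λ = 299.48 nm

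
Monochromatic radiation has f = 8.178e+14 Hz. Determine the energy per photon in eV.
3.3821 eV

Using E = hf:

E = hf = (6.626×10⁻³⁴ J·s)(8.178e+14 Hz)
E = 3.3821 eV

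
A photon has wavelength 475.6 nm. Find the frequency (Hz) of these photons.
6.3035e+14 Hz

Using the wave equation: c = fλ

Solving for frequency:
f = c/λ = (3×10⁸ m/s) / (475.6×10⁻⁹ m)
f = 6.3035e+14 Hz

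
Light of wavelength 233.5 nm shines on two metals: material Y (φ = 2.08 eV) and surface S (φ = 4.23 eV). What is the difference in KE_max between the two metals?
2.1500 eV

Using KE_max = hc/λ - φ for each metal:

Photon energy: E = hc/λ = 5.3098 eV

For material Y (φ₁ = 2.08 eV):
KE₁ = E - φ₁ = 5.3098 - 2.08 = 3.2298 eV

For surface S (φ₂ = 4.23 eV):
KE₂ = E - φ₂ = 5.3098 - 4.23 = 1.0798 eV

Difference:
ΔKE = KE₁ - KE₂ = 3.2298 - 1.0798 = 2.1500 eV

Note: The difference equals the difference in work functions: 4.23 - 2.08 = 2.15 eV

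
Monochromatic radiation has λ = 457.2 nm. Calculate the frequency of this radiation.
6.5571e+14 Hz

Using the wave equation: c = fλ

Solving for frequency:
f = c/λ = (3×10⁸ m/s) / (457.2×10⁻⁹ m)
f = 6.5571e+14 Hz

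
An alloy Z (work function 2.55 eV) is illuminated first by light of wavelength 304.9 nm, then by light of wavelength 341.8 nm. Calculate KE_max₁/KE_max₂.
1.4075

Using Einstein's equation: KE_max = hc/λ - φ

For λ₁ = 304.9 nm:
E₁ = hc/λ₁ = 4.0664 eV
KE₁ = E₁ - φ = 4.0664 - 2.55 = 1.5164 eV

For λ₂ = 341.8 nm:
E₂ = hc/λ₂ = 3.6274 eV
KE₂ = E₂ - φ = 3.6274 - 2.55 = 1.0774 eV

Ratio: KE₁/KE₂ = 1.5164/1.0774 = 1.4075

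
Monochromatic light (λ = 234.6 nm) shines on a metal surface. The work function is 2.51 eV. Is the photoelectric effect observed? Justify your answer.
Yes

For photoemission, the photon energy must exceed the work function.

Photon energy: E = hc/λ = 5.2849 eV
Work function: φ = 2.51 eV

Since E_photon (5.2849 eV) > φ (2.51 eV), photoemission WILL occur.
The threshold wavelength is λ₀ = hc/φ = 494.0 nm.
Since 234.6 nm < 494.0 nm, the light has sufficient energy.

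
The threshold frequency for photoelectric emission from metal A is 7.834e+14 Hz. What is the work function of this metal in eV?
3.24 eV

At the threshold frequency, photon energy equals work function:
φ = hf₀

Calculating:
φ = (6.626×10⁻³⁴ J·s)(7.834e+14 Hz)
φ = 3.24 eV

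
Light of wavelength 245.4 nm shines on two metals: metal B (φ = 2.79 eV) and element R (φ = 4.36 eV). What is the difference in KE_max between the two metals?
1.5700 eV

Using KE_max = hc/λ - φ for each metal:

Photon energy: E = hc/λ = 5.0523 eV

For metal B (φ₁ = 2.79 eV):
KE₁ = E - φ₁ = 5.0523 - 2.79 = 2.2623 eV

For element R (φ₂ = 4.36 eV):
KE₂ = E - φ₂ = 5.0523 - 4.36 = 0.6923 eV

Difference:
ΔKE = KE₁ - KE₂ = 2.2623 - 0.6923 = 1.5700 eV

Note: The difference equals the difference in work functions: 4.36 - 2.79 = 1.57 eV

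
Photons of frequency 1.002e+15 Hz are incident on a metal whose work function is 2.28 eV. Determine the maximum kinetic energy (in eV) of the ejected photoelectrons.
1.8639 eV

Using Einstein's photoelectric equation: KE_max = hf - φ

First, calculate the photon energy:
E_photon = hf = (6.626×10⁻³⁴ J·s)(1.002e+15 Hz)
E_photon = 4.1439 eV

Then, the maximum kinetic energy:
KE_max = E_photon - φ = 4.1439 eV - 2.28 eV = 1.8639 eV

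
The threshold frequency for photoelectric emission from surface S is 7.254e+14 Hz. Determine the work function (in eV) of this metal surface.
3.00 eV

At the threshold frequency, photon energy equals work function:
φ = hf₀

Calculating:
φ = (6.626×10⁻³⁴ J·s)(7.254e+14 Hz)
φ = 3.00 eV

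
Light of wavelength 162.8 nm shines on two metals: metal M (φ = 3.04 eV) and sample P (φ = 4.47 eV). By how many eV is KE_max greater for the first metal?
1.4300 eV

Using KE_max = hc/λ - φ for each metal:

Photon energy: E = hc/λ = 7.6157 eV

For metal M (φ₁ = 3.04 eV):
KE₁ = E - φ₁ = 7.6157 - 3.04 = 4.5757 eV

For sample P (φ₂ = 4.47 eV):
KE₂ = E - φ₂ = 7.6157 - 4.47 = 3.1457 eV

Difference:
ΔKE = KE₁ - KE₂ = 4.5757 - 3.1457 = 1.4300 eV

Note: The difference equals the difference in work functions: 4.47 - 3.04 = 1.43 eV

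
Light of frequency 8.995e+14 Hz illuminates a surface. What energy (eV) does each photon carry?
3.7200 eV

Using E = hf:

E = hf = (6.626×10⁻³⁴ J·s)(8.995e+14 Hz)
E = 3.7200 eV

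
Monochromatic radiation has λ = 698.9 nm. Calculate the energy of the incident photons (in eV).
1.7740 eV

Using E = hf = hc/λ:

E = hc/λ = (6.626×10⁻³⁴ J·s)(3×10⁸ m/s) / (698.9×10⁻⁹ m)
E = 1.7740 eV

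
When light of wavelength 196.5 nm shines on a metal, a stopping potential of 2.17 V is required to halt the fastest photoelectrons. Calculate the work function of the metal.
4.14 eV

The stopping potential gives the maximum kinetic energy: KE_max = eV_s = 2.17 eV

From Einstein's photoelectric equation: KE_max = hc/λ - φ
Rearranging: φ = hc/λ - KE_max

Calculate photon energy:
E_photon = hc/λ = (6.626×10⁻³⁴ J·s)(3×10⁸ m/s) / (196.5×10⁻⁹ m) = 6.3096 eV

Therefore:
φ = 6.3096 - 2.17 = 4.14 eV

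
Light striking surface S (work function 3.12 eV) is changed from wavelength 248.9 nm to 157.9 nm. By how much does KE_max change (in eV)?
2.8708 eV

Using Einstein's equation: KE_max = hc/λ - φ

For λ₁ = 248.9 nm:
KE₁ = hc/λ₁ - φ = 4.9813 - 3.12 = 1.8613 eV

For λ₂ = 157.9 nm:
KE₂ = hc/λ₂ - φ = 7.8521 - 3.12 = 4.7321 eV

Change in KE:
ΔKE = KE₂ - KE₁ = 4.7321 - 1.8613 = 2.8708 eV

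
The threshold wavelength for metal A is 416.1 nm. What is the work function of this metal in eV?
2.98 eV

At the threshold wavelength, photon energy equals work function:
φ = hc/λ₀

Calculating:
φ = (6.626×10⁻³⁴ J·s)(3×10⁸ m/s) / (416.1×10⁻⁹ m)
φ = 2.98 eV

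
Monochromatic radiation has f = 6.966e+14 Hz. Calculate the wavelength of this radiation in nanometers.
430.37 nm

Using the wave equation: c = fλ

Solving for wavelength:
λ = c/f = (3×10⁸ m/s) / (6.966e+14 Hz)
λ = 430.37 nm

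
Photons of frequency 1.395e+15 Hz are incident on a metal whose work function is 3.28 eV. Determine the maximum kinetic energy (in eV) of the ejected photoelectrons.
2.4893 eV

Using Einstein's photoelectric equation: KE_max = hf - φ

First, calculate the photon energy:
E_photon = hf = (6.626×10⁻³⁴ J·s)(1.395e+15 Hz)
E_photon = 5.7693 eV

Then, the maximum kinetic energy:
KE_max = E_photon - φ = 5.7693 eV - 3.28 eV = 2.4893 eV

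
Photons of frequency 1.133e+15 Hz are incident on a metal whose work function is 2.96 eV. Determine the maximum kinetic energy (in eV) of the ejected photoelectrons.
1.7257 eV

Using Einstein's photoelectric equation: KE_max = hf - φ

First, calculate the photon energy:
E_photon = hf = (6.626×10⁻³⁴ J·s)(1.133e+15 Hz)
E_photon = 4.6857 eV

Then, the maximum kinetic energy:
KE_max = E_photon - φ = 4.6857 eV - 2.96 eV = 1.7257 eV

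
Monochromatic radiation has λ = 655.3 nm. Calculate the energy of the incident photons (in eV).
1.8920 eV

Using E = hf = hc/λ:

E = hc/λ = (6.626×10⁻³⁴ J·s)(3×10⁸ m/s) / (655.3×10⁻⁹ m)
E = 1.8920 eV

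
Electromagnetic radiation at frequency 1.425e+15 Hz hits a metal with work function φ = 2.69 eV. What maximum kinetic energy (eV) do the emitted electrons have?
3.2033 eV

Using Einstein's photoelectric equation: KE_max = hf - φ

First, calculate the photon energy:
E_photon = hf = (6.626×10⁻³⁴ J·s)(1.425e+15 Hz)
E_photon = 5.8933 eV

Then, the maximum kinetic energy:
KE_max = E_photon - φ = 5.8933 eV - 2.69 eV = 3.2033 eV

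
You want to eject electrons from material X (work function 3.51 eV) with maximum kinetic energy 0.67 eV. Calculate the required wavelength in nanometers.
296.61 nm

From Einstein's equation: KE_max = hc/λ - φ

Rearranging for λ:
hc/λ = KE_max + φ
λ = hc/(KE_max + φ)

Required photon energy:
E_photon = KE_max + φ = 0.67 + 3.51 = 4.18 eV

Required wavelength:
λ = hc/E_photon = (6.626×10⁻³⁴)(3×10⁸) / (4.18 × 1.602×10⁻¹⁹)
λ = 296.61 nm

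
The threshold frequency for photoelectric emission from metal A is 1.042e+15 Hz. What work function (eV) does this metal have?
4.31 eV

At the threshold frequency, photon energy equals work function:
φ = hf₀

Calculating:
φ = (6.626×10⁻³⁴ J·s)(1.042e+15 Hz)
φ = 4.31 eV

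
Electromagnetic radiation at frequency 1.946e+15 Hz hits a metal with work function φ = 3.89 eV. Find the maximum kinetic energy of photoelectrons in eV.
4.1580 eV

Using Einstein's photoelectric equation: KE_max = hf - φ

First, calculate the photon energy:
E_photon = hf = (6.626×10⁻³⁴ J·s)(1.946e+15 Hz)
E_photon = 8.0480 eV

Then, the maximum kinetic energy:
KE_max = E_photon - φ = 8.0480 eV - 3.89 eV = 4.1580 eV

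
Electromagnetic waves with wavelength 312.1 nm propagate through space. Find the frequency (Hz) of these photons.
9.6057e+14 Hz

Using the wave equation: c = fλ

Solving for frequency:
f = c/λ = (3×10⁸ m/s) / (312.1×10⁻⁹ m)
f = 9.6057e+14 Hz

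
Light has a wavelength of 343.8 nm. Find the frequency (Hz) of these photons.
8.7200e+14 Hz

Using the wave equation: c = fλ

Solving for frequency:
f = c/λ = (3×10⁸ m/s) / (343.8×10⁻⁹ m)
f = 8.7200e+14 Hz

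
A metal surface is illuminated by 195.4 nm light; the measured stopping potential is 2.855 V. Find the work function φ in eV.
3.49 eV

The stopping potential gives the maximum kinetic energy: KE_max = eV_s = 2.855 eV

From Einstein's photoelectric equation: KE_max = hc/λ - φ
Rearranging: φ = hc/λ - KE_max

Calculate photon energy:
E_photon = hc/λ = (6.626×10⁻³⁴ J·s)(3×10⁸ m/s) / (195.4×10⁻⁹ m) = 6.3451 eV

Therefore:
φ = 6.3451 - 2.855 = 3.49 eV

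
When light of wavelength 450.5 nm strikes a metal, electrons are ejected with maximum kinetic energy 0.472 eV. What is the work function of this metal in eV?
2.28 eV

From Einstein's photoelectric equation: KE_max = hf - φ = hc/λ - φ

Rearranging for φ:
φ = hc/λ - KE_max

Calculate photon energy:
E_photon = hc/λ = 2.7521 eV

Therefore:
φ = 2.7521 - 0.472 = 2.28 eV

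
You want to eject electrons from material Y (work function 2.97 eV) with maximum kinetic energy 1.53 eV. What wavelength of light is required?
275.52 nm

From Einstein's equation: KE_max = hc/λ - φ

Rearranging for λ:
hc/λ = KE_max + φ
λ = hc/(KE_max + φ)

Required photon energy:
E_photon = KE_max + φ = 1.53 + 2.97 = 4.50 eV

Required wavelength:
λ = hc/E_photon = (6.626×10⁻³⁴)(3×10⁸) / (4.50 × 1.602×10⁻¹⁹)
λ = 275.52 nm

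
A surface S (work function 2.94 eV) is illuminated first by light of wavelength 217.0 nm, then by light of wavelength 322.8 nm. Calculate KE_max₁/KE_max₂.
3.0787

Using Einstein's equation: KE_max = hc/λ - φ

For λ₁ = 217.0 nm:
E₁ = hc/λ₁ = 5.7136 eV
KE₁ = E₁ - φ = 5.7136 - 2.94 = 2.7736 eV

For λ₂ = 322.8 nm:
E₂ = hc/λ₂ = 3.8409 eV
KE₂ = E₂ - φ = 3.8409 - 2.94 = 0.9009 eV

Ratio: KE₁/KE₂ = 2.7736/0.9009 = 3.0787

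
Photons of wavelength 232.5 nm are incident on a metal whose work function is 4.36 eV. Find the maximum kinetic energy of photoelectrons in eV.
0.9727 eV

Using Einstein's photoelectric equation: KE_max = hf - φ = hc/λ - φ

First, calculate the photon energy:
E_photon = hc/λ = (6.626×10⁻³⁴ J·s)(3×10⁸ m/s) / (232.5×10⁻⁹ m)
E_photon = 5.3327 eV

Then, the maximum kinetic energy:
KE_max = E_photon - φ = 5.3327 eV - 4.36 eV = 0.9727 eV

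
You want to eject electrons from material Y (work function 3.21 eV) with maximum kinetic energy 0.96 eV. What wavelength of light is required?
297.32 nm

From Einstein's equation: KE_max = hc/λ - φ

Rearranging for λ:
hc/λ = KE_max + φ
λ = hc/(KE_max + φ)

Required photon energy:
E_photon = KE_max + φ = 0.96 + 3.21 = 4.17 eV

Required wavelength:
λ = hc/E_photon = (6.626×10⁻³⁴)(3×10⁸) / (4.17 × 1.602×10⁻¹⁹)
λ = 297.32 nm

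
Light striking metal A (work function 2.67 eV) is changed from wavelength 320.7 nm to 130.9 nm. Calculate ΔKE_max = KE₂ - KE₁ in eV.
5.6056 eV

Using Einstein's equation: KE_max = hc/λ - φ

For λ₁ = 320.7 nm:
KE₁ = hc/λ₁ - φ = 3.8660 - 2.67 = 1.1960 eV

For λ₂ = 130.9 nm:
KE₂ = hc/λ₂ - φ = 9.4717 - 2.67 = 6.8017 eV

Change in KE:
ΔKE = KE₂ - KE₁ = 6.8017 - 1.1960 = 5.6056 eV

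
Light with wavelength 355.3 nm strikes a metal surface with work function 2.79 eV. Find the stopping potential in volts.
0.6996 V

The stopping potential V_s satisfies: eV_s = KE_max

First, find KE_max using Einstein's equation:
E_photon = hc/λ = 3.4896 eV
KE_max = E_photon - φ = 3.4896 - 2.79 = 0.6996 eV

Since eV_s = KE_max:
V_s = KE_max/e = 0.6996 V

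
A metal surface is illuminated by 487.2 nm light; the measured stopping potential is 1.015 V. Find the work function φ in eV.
1.53 eV

The stopping potential gives the maximum kinetic energy: KE_max = eV_s = 1.015 eV

From Einstein's photoelectric equation: KE_max = hc/λ - φ
Rearranging: φ = hc/λ - KE_max

Calculate photon energy:
E_photon = hc/λ = (6.626×10⁻³⁴ J·s)(3×10⁸ m/s) / (487.2×10⁻⁹ m) = 2.5448 eV

Therefore:
φ = 2.5448 - 1.015 = 1.53 eV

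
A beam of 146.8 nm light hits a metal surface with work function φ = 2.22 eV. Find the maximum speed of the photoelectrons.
1.4799e+06 m/s

First, find the maximum kinetic energy:
E_photon = hc/λ = 8.4458 eV
KE_max = E_photon - φ = 8.4458 - 2.22 = 6.2258 eV

Convert to Joules: KE_max = 6.2258 × 1.602×10⁻¹⁹ J = 9.9748e-19 J

Then use KE = ½mv² to find velocity:
v = √(2·KE/m) = √(2 × 9.9748e-19 J / 9.109e-31 kg)
v = 1.4799e+06 m/s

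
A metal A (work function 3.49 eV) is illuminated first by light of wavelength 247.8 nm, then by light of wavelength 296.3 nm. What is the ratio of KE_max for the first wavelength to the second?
2.1794

Using Einstein's equation: KE_max = hc/λ - φ

For λ₁ = 247.8 nm:
E₁ = hc/λ₁ = 5.0034 eV
KE₁ = E₁ - φ = 5.0034 - 3.49 = 1.5134 eV

For λ₂ = 296.3 nm:
E₂ = hc/λ₂ = 4.1844 eV
KE₂ = E₂ - φ = 4.1844 - 3.49 = 0.6944 eV

Ratio: KE₁/KE₂ = 1.5134/0.6944 = 2.1794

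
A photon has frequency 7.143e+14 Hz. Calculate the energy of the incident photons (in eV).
2.9541 eV

Using E = hf:

E = hf = (6.626×10⁻³⁴ J·s)(7.143e+14 Hz)
E = 2.9541 eV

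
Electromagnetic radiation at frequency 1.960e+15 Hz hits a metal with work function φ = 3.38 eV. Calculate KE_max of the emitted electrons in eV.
4.7259 eV

Using Einstein's photoelectric equation: KE_max = hf - φ

First, calculate the photon energy:
E_photon = hf = (6.626×10⁻³⁴ J·s)(1.960e+15 Hz)
E_photon = 8.1059 eV

Then, the maximum kinetic energy:
KE_max = E_photon - φ = 8.1059 eV - 3.38 eV = 4.7259 eV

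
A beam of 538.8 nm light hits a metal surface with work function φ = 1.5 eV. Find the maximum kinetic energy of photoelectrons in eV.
0.8011 eV

Using Einstein's photoelectric equation: KE_max = hf - φ = hc/λ - φ

First, calculate the photon energy:
E_photon = hc/λ = (6.626×10⁻³⁴ J·s)(3×10⁸ m/s) / (538.8×10⁻⁹ m)
E_photon = 2.3011 eV

Then, the maximum kinetic energy:
KE_max = E_photon - φ = 2.3011 eV - 1.5 eV = 0.8011 eV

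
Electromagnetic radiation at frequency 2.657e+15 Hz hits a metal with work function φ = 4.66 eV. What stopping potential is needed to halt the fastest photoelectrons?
6.3285 V

The stopping potential V_s satisfies: eV_s = KE_max

First, find KE_max using Einstein's equation:
E_photon = hf = (6.626×10⁻³⁴ J·s)(2.657e+15 Hz) = 10.9885 eV
KE_max = E_photon - φ = 10.9885 - 4.66 = 6.3285 eV

Since eV_s = KE_max:
V_s = KE_max/e = 6.3285 V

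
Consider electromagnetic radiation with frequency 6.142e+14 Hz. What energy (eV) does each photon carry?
2.5401 eV

Using E = hf:

E = hf = (6.626×10⁻³⁴ J·s)(6.142e+14 Hz)
E = 2.5401 eV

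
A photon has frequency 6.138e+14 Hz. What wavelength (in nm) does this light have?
488.42 nm

Using the wave equation: c = fλ

Solving for wavelength:
λ = c/f = (3×10⁸ m/s) / (6.138e+14 Hz)
λ = 488.42 nm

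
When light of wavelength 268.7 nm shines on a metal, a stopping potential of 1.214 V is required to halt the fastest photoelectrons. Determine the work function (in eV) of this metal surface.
3.40 eV

The stopping potential gives the maximum kinetic energy: KE_max = eV_s = 1.214 eV

From Einstein's photoelectric equation: KE_max = hc/λ - φ
Rearranging: φ = hc/λ - KE_max

Calculate photon energy:
E_photon = hc/λ = (6.626×10⁻³⁴ J·s)(3×10⁸ m/s) / (268.7×10⁻⁹ m) = 4.6142 eV

Therefore:
φ = 4.6142 - 1.214 = 3.40 eV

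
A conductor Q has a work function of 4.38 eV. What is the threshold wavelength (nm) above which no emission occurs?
283.07 nm

The threshold wavelength is when the photon energy equals the work function:
hc/λ₀ = φ

Solving for λ₀:
λ₀ = hc/φ = (6.626×10⁻³⁴ J·s)(3×10⁸ m/s) / (4.38 eV × 1.602×10⁻¹⁹ J/eV)
λ₀ = 283.07 nm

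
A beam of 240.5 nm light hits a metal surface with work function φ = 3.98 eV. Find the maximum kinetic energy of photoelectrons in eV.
1.1753 eV

Using Einstein's photoelectric equation: KE_max = hf - φ = hc/λ - φ

First, calculate the photon energy:
E_photon = hc/λ = (6.626×10⁻³⁴ J·s)(3×10⁸ m/s) / (240.5×10⁻⁹ m)
E_photon = 5.1553 eV

Then, the maximum kinetic energy:
KE_max = E_photon - φ = 5.1553 eV - 3.98 eV = 1.1753 eV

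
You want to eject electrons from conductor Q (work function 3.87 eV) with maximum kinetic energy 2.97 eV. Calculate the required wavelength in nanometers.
181.26 nm

From Einstein's equation: KE_max = hc/λ - φ

Rearranging for λ:
hc/λ = KE_max + φ
λ = hc/(KE_max + φ)

Required photon energy:
E_photon = KE_max + φ = 2.97 + 3.87 = 6.84 eV

Required wavelength:
λ = hc/E_photon = (6.626×10⁻³⁴)(3×10⁸) / (6.84 × 1.602×10⁻¹⁹)
λ = 181.26 nm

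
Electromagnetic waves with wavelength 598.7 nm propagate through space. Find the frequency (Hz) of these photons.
5.0074e+14 Hz

Using the wave equation: c = fλ

Solving for frequency:
f = c/λ = (3×10⁸ m/s) / (598.7×10⁻⁹ m)
f = 5.0074e+14 Hz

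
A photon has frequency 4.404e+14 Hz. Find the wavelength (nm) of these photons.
680.73 nm

Using the wave equation: c = fλ

Solving for wavelength:
λ = c/f = (3×10⁸ m/s) / (4.404e+14 Hz)
λ = 680.73 nm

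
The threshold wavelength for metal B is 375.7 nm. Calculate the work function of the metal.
3.30 eV

At the threshold wavelength, photon energy equals work function:
φ = hc/λ₀

Calculating:
φ = (6.626×10⁻³⁴ J·s)(3×10⁸ m/s) / (375.7×10⁻⁹ m)
φ = 3.30 eV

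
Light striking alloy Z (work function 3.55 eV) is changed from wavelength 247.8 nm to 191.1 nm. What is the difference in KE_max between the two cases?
1.4845 eV

Using Einstein's equation: KE_max = hc/λ - φ

For λ₁ = 247.8 nm:
KE₁ = hc/λ₁ - φ = 5.0034 - 3.55 = 1.4534 eV

For λ₂ = 191.1 nm:
KE₂ = hc/λ₂ - φ = 6.4879 - 3.55 = 2.9379 eV

Change in KE:
ΔKE = KE₂ - KE₁ = 2.9379 - 1.4534 = 1.4845 eV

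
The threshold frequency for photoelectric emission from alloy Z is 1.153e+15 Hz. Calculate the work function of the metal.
4.77 eV

At the threshold frequency, photon energy equals work function:
φ = hf₀

Calculating:
φ = (6.626×10⁻³⁴ J·s)(1.153e+15 Hz)
φ = 4.77 eV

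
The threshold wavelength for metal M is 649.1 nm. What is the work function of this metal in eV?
1.91 eV

At the threshold wavelength, photon energy equals work function:
φ = hc/λ₀

Calculating:
φ = (6.626×10⁻³⁴ J·s)(3×10⁸ m/s) / (649.1×10⁻⁹ m)
φ = 1.91 eV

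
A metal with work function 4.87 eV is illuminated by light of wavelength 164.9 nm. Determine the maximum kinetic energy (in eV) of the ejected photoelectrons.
2.6488 eV

Using Einstein's photoelectric equation: KE_max = hf - φ = hc/λ - φ

First, calculate the photon energy:
E_photon = hc/λ = (6.626×10⁻³⁴ J·s)(3×10⁸ m/s) / (164.9×10⁻⁹ m)
E_photon = 7.5188 eV

Then, the maximum kinetic energy:
KE_max = E_photon - φ = 7.5188 eV - 4.87 eV = 2.6488 eV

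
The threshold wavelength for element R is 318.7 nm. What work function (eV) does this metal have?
3.89 eV

At the threshold wavelength, photon energy equals work function:
φ = hc/λ₀

Calculating:
φ = (6.626×10⁻³⁴ J·s)(3×10⁸ m/s) / (318.7×10⁻⁹ m)
φ = 3.89 eV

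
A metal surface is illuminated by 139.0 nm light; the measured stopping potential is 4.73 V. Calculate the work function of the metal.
4.19 eV

The stopping potential gives the maximum kinetic energy: KE_max = eV_s = 4.73 eV

From Einstein's photoelectric equation: KE_max = hc/λ - φ
Rearranging: φ = hc/λ - KE_max

Calculate photon energy:
E_photon = hc/λ = (6.626×10⁻³⁴ J·s)(3×10⁸ m/s) / (139.0×10⁻⁹ m) = 8.9197 eV

Therefore:
φ = 8.9197 - 4.73 = 4.19 eV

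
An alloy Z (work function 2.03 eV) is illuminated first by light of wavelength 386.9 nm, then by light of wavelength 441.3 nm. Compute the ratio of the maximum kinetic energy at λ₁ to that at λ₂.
1.5068

Using Einstein's equation: KE_max = hc/λ - φ

For λ₁ = 386.9 nm:
E₁ = hc/λ₁ = 3.2046 eV
KE₁ = E₁ - φ = 3.2046 - 2.03 = 1.1746 eV

For λ₂ = 441.3 nm:
E₂ = hc/λ₂ = 2.8095 eV
KE₂ = E₂ - φ = 2.8095 - 2.03 = 0.7795 eV

Ratio: KE₁/KE₂ = 1.1746/0.7795 = 1.5068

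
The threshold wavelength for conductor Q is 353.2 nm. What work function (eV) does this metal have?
3.51 eV

At the threshold wavelength, photon energy equals work function:
φ = hc/λ₀

Calculating:
φ = (6.626×10⁻³⁴ J·s)(3×10⁸ m/s) / (353.2×10⁻⁹ m)
φ = 3.51 eV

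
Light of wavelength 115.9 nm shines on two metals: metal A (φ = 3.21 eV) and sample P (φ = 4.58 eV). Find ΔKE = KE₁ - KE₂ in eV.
1.3700 eV

Using KE_max = hc/λ - φ for each metal:

Photon energy: E = hc/λ = 10.6975 eV

For metal A (φ₁ = 3.21 eV):
KE₁ = E - φ₁ = 10.6975 - 3.21 = 7.4875 eV

For sample P (φ₂ = 4.58 eV):
KE₂ = E - φ₂ = 10.6975 - 4.58 = 6.1175 eV

Difference:
ΔKE = KE₁ - KE₂ = 7.4875 - 6.1175 = 1.3700 eV

Note: The difference equals the difference in work functions: 4.58 - 3.21 = 1.37 eV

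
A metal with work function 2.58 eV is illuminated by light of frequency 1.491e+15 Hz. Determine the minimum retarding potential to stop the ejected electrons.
3.5863 V

The stopping potential V_s satisfies: eV_s = KE_max

First, find KE_max using Einstein's equation:
E_photon = hf = (6.626×10⁻³⁴ J·s)(1.491e+15 Hz) = 6.1663 eV
KE_max = E_photon - φ = 6.1663 - 2.58 = 3.5863 eV

Since eV_s = KE_max:
V_s = KE_max/e = 3.5863 V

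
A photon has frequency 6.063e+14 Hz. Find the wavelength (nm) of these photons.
494.46 nm

Using the wave equation: c = fλ

Solving for wavelength:
λ = c/f = (3×10⁸ m/s) / (6.063e+14 Hz)
λ = 494.46 nm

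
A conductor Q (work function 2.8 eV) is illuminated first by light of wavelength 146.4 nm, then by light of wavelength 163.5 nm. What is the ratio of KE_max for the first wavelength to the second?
1.1852

Using Einstein's equation: KE_max = hc/λ - φ

For λ₁ = 146.4 nm:
E₁ = hc/λ₁ = 8.4689 eV
KE₁ = E₁ - φ = 8.4689 - 2.8 = 5.6689 eV

For λ₂ = 163.5 nm:
E₂ = hc/λ₂ = 7.5831 eV
KE₂ = E₂ - φ = 7.5831 - 2.8 = 4.7831 eV

Ratio: KE₁/KE₂ = 5.6689/4.7831 = 1.1852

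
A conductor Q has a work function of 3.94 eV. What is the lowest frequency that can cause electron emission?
9.5269e+14 Hz

The threshold frequency is when the photon energy equals the work function:
hf₀ = φ

Solving for f₀:
f₀ = φ/h = (3.94 eV × 1.602×10⁻¹⁹ J/eV) / (6.626×10⁻³⁴ J·s)
f₀ = 9.5269e+14 Hz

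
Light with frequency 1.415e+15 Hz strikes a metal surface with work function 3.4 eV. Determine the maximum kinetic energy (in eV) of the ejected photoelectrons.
2.4520 eV

Using Einstein's photoelectric equation: KE_max = hf - φ

First, calculate the photon energy:
E_photon = hf = (6.626×10⁻³⁴ J·s)(1.415e+15 Hz)
E_photon = 5.8520 eV

Then, the maximum kinetic energy:
KE_max = E_photon - φ = 5.8520 eV - 3.4 eV = 2.4520 eV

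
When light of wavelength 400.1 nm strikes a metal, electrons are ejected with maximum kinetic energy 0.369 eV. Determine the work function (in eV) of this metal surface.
2.73 eV

From Einstein's photoelectric equation: KE_max = hf - φ = hc/λ - φ

Rearranging for φ:
φ = hc/λ - KE_max

Calculate photon energy:
E_photon = hc/λ = 3.0988 eV

Therefore:
φ = 3.0988 - 0.369 = 2.73 eV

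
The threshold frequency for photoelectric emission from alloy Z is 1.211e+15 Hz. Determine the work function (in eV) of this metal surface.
5.01 eV

At the threshold frequency, photon energy equals work function:
φ = hf₀

Calculating:
φ = (6.626×10⁻³⁴ J·s)(1.211e+15 Hz)
φ = 5.01 eV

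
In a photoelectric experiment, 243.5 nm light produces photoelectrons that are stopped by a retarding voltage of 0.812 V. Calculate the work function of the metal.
4.28 eV

The stopping potential gives the maximum kinetic energy: KE_max = eV_s = 0.812 eV

From Einstein's photoelectric equation: KE_max = hc/λ - φ
Rearranging: φ = hc/λ - KE_max

Calculate photon energy:
E_photon = hc/λ = (6.626×10⁻³⁴ J·s)(3×10⁸ m/s) / (243.5×10⁻⁹ m) = 5.0918 eV

Therefore:
φ = 5.0918 - 0.812 = 4.28 eV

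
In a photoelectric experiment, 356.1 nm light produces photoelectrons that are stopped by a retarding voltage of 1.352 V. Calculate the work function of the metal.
2.13 eV

The stopping potential gives the maximum kinetic energy: KE_max = eV_s = 1.352 eV

From Einstein's photoelectric equation: KE_max = hc/λ - φ
Rearranging: φ = hc/λ - KE_max

Calculate photon energy:
E_photon = hc/λ = (6.626×10⁻³⁴ J·s)(3×10⁸ m/s) / (356.1×10⁻⁹ m) = 3.4817 eV

Therefore:
φ = 3.4817 - 1.352 = 2.13 eV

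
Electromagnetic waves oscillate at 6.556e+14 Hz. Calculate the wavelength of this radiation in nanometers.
457.28 nm

Using the wave equation: c = fλ

Solving for wavelength:
λ = c/f = (3×10⁸ m/s) / (6.556e+14 Hz)
λ = 457.28 nm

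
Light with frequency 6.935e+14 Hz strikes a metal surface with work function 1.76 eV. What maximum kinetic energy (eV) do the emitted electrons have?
1.1081 eV

Using Einstein's photoelectric equation: KE_max = hf - φ

First, calculate the photon energy:
E_photon = hf = (6.626×10⁻³⁴ J·s)(6.935e+14 Hz)
E_photon = 2.8681 eV

Then, the maximum kinetic energy:
KE_max = E_photon - φ = 2.8681 eV - 1.76 eV = 1.1081 eV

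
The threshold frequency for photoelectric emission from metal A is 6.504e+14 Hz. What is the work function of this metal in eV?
2.69 eV

At the threshold frequency, photon energy equals work function:
φ = hf₀

Calculating:
φ = (6.626×10⁻³⁴ J·s)(6.504e+14 Hz)
φ = 2.69 eV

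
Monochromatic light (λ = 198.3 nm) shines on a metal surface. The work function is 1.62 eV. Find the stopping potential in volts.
4.6324 V

The stopping potential V_s satisfies: eV_s = KE_max

First, find KE_max using Einstein's equation:
E_photon = hc/λ = 6.2524 eV
KE_max = E_photon - φ = 6.2524 - 1.62 = 4.6324 eV

Since eV_s = KE_max:
V_s = KE_max/e = 4.6324 V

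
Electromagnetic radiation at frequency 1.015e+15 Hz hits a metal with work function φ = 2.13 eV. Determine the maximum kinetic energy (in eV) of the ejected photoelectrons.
2.0677 eV

Using Einstein's photoelectric equation: KE_max = hf - φ

First, calculate the photon energy:
E_photon = hf = (6.626×10⁻³⁴ J·s)(1.015e+15 Hz)
E_photon = 4.1977 eV

Then, the maximum kinetic energy:
KE_max = E_photon - φ = 4.1977 eV - 2.13 eV = 2.0677 eV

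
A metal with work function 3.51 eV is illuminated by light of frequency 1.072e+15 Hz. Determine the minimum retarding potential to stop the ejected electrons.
0.9234 V

The stopping potential V_s satisfies: eV_s = KE_max

First, find KE_max using Einstein's equation:
E_photon = hf = (6.626×10⁻³⁴ J·s)(1.072e+15 Hz) = 4.4334 eV
KE_max = E_photon - φ = 4.4334 - 3.51 = 0.9234 eV

Since eV_s = KE_max:
V_s = KE_max/e = 0.9234 V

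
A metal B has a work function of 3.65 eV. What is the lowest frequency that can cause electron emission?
8.8257e+14 Hz

The threshold frequency is when the photon energy equals the work function:
hf₀ = φ

Solving for f₀:
f₀ = φ/h = (3.65 eV × 1.602×10⁻¹⁹ J/eV) / (6.626×10⁻³⁴ J·s)
f₀ = 8.8257e+14 Hz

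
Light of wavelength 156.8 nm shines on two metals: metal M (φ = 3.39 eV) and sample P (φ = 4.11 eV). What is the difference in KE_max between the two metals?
0.7200 eV

Using KE_max = hc/λ - φ for each metal:

Photon energy: E = hc/λ = 7.9072 eV

For metal M (φ₁ = 3.39 eV):
KE₁ = E - φ₁ = 7.9072 - 3.39 = 4.5172 eV

For sample P (φ₂ = 4.11 eV):
KE₂ = E - φ₂ = 7.9072 - 4.11 = 3.7972 eV

Difference:
ΔKE = KE₁ - KE₂ = 4.5172 - 3.7972 = 0.7200 eV

Note: The difference equals the difference in work functions: 4.11 - 3.39 = 0.72 eV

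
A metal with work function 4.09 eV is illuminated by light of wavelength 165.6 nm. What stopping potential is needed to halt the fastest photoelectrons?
3.3970 V

The stopping potential V_s satisfies: eV_s = KE_max

First, find KE_max using Einstein's equation:
E_photon = hc/λ = 7.4870 eV
KE_max = E_photon - φ = 7.4870 - 4.09 = 3.3970 eV

Since eV_s = KE_max:
V_s = KE_max/e = 3.3970 V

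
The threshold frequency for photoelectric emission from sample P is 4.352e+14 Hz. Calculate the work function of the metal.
1.80 eV

At the threshold frequency, photon energy equals work function:
φ = hf₀

Calculating:
φ = (6.626×10⁻³⁴ J·s)(4.352e+14 Hz)
φ = 1.80 eV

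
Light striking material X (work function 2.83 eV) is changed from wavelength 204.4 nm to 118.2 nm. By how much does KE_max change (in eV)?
4.4236 eV

Using Einstein's equation: KE_max = hc/λ - φ

For λ₁ = 204.4 nm:
KE₁ = hc/λ₁ - φ = 6.0658 - 2.83 = 3.2358 eV

For λ₂ = 118.2 nm:
KE₂ = hc/λ₂ - φ = 10.4894 - 2.83 = 7.6594 eV

Change in KE:
ΔKE = KE₂ - KE₁ = 7.6594 - 3.2358 = 4.4236 eV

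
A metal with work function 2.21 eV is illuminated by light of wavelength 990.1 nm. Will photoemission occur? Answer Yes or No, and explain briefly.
No

For photoemission, the photon energy must exceed the work function.

Photon energy: E = hc/λ = 1.2522 eV
Work function: φ = 2.21 eV

Since E_photon (1.2522 eV) < φ (2.21 eV), photoemission will NOT occur.
The threshold wavelength is λ₀ = hc/φ = 561.0 nm.
Since 990.1 nm > 561.0 nm, the photons lack sufficient energy.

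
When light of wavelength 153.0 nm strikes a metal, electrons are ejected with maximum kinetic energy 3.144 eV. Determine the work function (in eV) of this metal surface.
4.96 eV

From Einstein's photoelectric equation: KE_max = hf - φ = hc/λ - φ

Rearranging for φ:
φ = hc/λ - KE_max

Calculate photon energy:
E_photon = hc/λ = 8.1035 eV

Therefore:
φ = 8.1035 - 3.144 = 4.96 eV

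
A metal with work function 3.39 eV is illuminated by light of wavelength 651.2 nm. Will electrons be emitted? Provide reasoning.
No

For photoemission, the photon energy must exceed the work function.

Photon energy: E = hc/λ = 1.9039 eV
Work function: φ = 3.39 eV

Since E_photon (1.9039 eV) < φ (3.39 eV), photoemission will NOT occur.
The threshold wavelength is λ₀ = hc/φ = 365.7 nm.
Since 651.2 nm > 365.7 nm, the photons lack sufficient energy.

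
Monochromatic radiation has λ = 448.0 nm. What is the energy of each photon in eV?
2.7675 eV

Using E = hf = hc/λ:

E = hc/λ = (6.626×10⁻³⁴ J·s)(3×10⁸ m/s) / (448.0×10⁻⁹ m)
E = 2.7675 eV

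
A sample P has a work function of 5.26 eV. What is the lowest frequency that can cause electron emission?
1.2719e+15 Hz

The threshold frequency is when the photon energy equals the work function:
hf₀ = φ

Solving for f₀:
f₀ = φ/h = (5.26 eV × 1.602×10⁻¹⁹ J/eV) / (6.626×10⁻³⁴ J·s)
f₀ = 1.2719e+15 Hz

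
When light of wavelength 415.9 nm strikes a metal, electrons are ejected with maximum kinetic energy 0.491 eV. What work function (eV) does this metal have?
2.49 eV

From Einstein's photoelectric equation: KE_max = hf - φ = hc/λ - φ

Rearranging for φ:
φ = hc/λ - KE_max

Calculate photon energy:
E_photon = hc/λ = 2.9811 eV

Therefore:
φ = 2.9811 - 0.491 = 2.49 eV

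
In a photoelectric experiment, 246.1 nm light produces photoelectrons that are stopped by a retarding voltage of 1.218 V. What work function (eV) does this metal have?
3.82 eV

The stopping potential gives the maximum kinetic energy: KE_max = eV_s = 1.218 eV

From Einstein's photoelectric equation: KE_max = hc/λ - φ
Rearranging: φ = hc/λ - KE_max

Calculate photon energy:
E_photon = hc/λ = (6.626×10⁻³⁴ J·s)(3×10⁸ m/s) / (246.1×10⁻⁹ m) = 5.0380 eV

Therefore:
φ = 5.0380 - 1.218 = 3.82 eV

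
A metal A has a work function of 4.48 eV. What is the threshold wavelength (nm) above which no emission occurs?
276.75 nm

The threshold wavelength is when the photon energy equals the work function:
hc/λ₀ = φ

Solving for λ₀:
λ₀ = hc/φ = (6.626×10⁻³⁴ J·s)(3×10⁸ m/s) / (4.48 eV × 1.602×10⁻¹⁹ J/eV)
λ₀ = 276.75 nm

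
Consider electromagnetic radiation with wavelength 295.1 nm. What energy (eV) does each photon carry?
4.2014 eV

Using E = hf = hc/λ:

E = hc/λ = (6.626×10⁻³⁴ J·s)(3×10⁸ m/s) / (295.1×10⁻⁹ m)
E = 4.2014 eV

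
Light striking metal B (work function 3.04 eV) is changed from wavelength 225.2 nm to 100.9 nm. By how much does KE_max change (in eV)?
6.7823 eV

Using Einstein's equation: KE_max = hc/λ - φ

For λ₁ = 225.2 nm:
KE₁ = hc/λ₁ - φ = 5.5055 - 3.04 = 2.4655 eV

For λ₂ = 100.9 nm:
KE₂ = hc/λ₂ - φ = 12.2878 - 3.04 = 9.2478 eV

Change in KE:
ΔKE = KE₂ - KE₁ = 9.2478 - 2.4655 = 6.7823 eV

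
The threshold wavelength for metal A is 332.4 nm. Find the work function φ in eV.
3.73 eV

At the threshold wavelength, photon energy equals work function:
φ = hc/λ₀

Calculating:
φ = (6.626×10⁻³⁴ J·s)(3×10⁸ m/s) / (332.4×10⁻⁹ m)
φ = 3.73 eV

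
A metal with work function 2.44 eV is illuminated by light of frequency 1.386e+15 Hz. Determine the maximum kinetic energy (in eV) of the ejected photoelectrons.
3.2920 eV

Using Einstein's photoelectric equation: KE_max = hf - φ

First, calculate the photon energy:
E_photon = hf = (6.626×10⁻³⁴ J·s)(1.386e+15 Hz)
E_photon = 5.7320 eV

Then, the maximum kinetic energy:
KE_max = E_photon - φ = 5.7320 eV - 2.44 eV = 3.2920 eV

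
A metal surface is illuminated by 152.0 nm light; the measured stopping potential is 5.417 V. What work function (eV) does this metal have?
2.74 eV

The stopping potential gives the maximum kinetic energy: KE_max = eV_s = 5.417 eV

From Einstein's photoelectric equation: KE_max = hc/λ - φ
Rearranging: φ = hc/λ - KE_max

Calculate photon energy:
E_photon = hc/λ = (6.626×10⁻³⁴ J·s)(3×10⁸ m/s) / (152.0×10⁻⁹ m) = 8.1569 eV

Therefore:
φ = 8.1569 - 5.417 = 2.74 eV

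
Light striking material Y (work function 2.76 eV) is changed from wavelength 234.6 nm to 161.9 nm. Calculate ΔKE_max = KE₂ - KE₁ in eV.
2.3732 eV

Using Einstein's equation: KE_max = hc/λ - φ

For λ₁ = 234.6 nm:
KE₁ = hc/λ₁ - φ = 5.2849 - 2.76 = 2.5249 eV

For λ₂ = 161.9 nm:
KE₂ = hc/λ₂ - φ = 7.6581 - 2.76 = 4.8981 eV

Change in KE:
ΔKE = KE₂ - KE₁ = 4.8981 - 2.5249 = 2.3732 eV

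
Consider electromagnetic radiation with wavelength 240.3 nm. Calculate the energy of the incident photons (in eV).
5.1596 eV

Using E = hf = hc/λ:

E = hc/λ = (6.626×10⁻³⁴ J·s)(3×10⁸ m/s) / (240.3×10⁻⁹ m)
E = 5.1596 eV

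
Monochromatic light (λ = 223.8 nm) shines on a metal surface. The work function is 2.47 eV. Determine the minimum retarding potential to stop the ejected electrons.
3.0700 V

The stopping potential V_s satisfies: eV_s = KE_max

First, find KE_max using Einstein's equation:
E_photon = hc/λ = 5.5400 eV
KE_max = E_photon - φ = 5.5400 - 2.47 = 3.0700 eV

Since eV_s = KE_max:
V_s = KE_max/e = 3.0700 V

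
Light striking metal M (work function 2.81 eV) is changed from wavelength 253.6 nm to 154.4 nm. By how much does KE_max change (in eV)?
3.1411 eV

Using Einstein's equation: KE_max = hc/λ - φ

For λ₁ = 253.6 nm:
KE₁ = hc/λ₁ - φ = 4.8890 - 2.81 = 2.0790 eV

For λ₂ = 154.4 nm:
KE₂ = hc/λ₂ - φ = 8.0301 - 2.81 = 5.2201 eV

Change in KE:
ΔKE = KE₂ - KE₁ = 5.2201 - 2.0790 = 3.1411 eV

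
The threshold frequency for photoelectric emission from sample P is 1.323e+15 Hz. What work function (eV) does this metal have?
5.47 eV

At the threshold frequency, photon energy equals work function:
φ = hf₀

Calculating:
φ = (6.626×10⁻³⁴ J·s)(1.323e+15 Hz)
φ = 5.47 eV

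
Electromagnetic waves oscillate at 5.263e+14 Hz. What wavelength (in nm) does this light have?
569.62 nm

Using the wave equation: c = fλ

Solving for wavelength:
λ = c/f = (3×10⁸ m/s) / (5.263e+14 Hz)
λ = 569.62 nm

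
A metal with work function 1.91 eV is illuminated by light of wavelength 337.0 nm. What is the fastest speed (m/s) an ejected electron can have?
7.8885e+05 m/s

First, find the maximum kinetic energy:
E_photon = hc/λ = 3.6791 eV
KE_max = E_photon - φ = 3.6791 - 1.91 = 1.7691 eV

Convert to Joules: KE_max = 1.7691 × 1.602×10⁻¹⁹ J = 2.8343e-19 J

Then use KE = ½mv² to find velocity:
v = √(2·KE/m) = √(2 × 2.8343e-19 J / 9.109e-31 kg)
v = 7.8885e+05 m/s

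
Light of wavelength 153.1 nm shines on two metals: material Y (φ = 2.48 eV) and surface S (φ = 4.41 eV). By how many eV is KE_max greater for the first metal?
1.9300 eV

Using KE_max = hc/λ - φ for each metal:

Photon energy: E = hc/λ = 8.0982 eV

For material Y (φ₁ = 2.48 eV):
KE₁ = E - φ₁ = 8.0982 - 2.48 = 5.6182 eV

For surface S (φ₂ = 4.41 eV):
KE₂ = E - φ₂ = 8.0982 - 4.41 = 3.6882 eV

Difference:
ΔKE = KE₁ - KE₂ = 5.6182 - 3.6882 = 1.9300 eV

Note: The difference equals the difference in work functions: 4.41 - 2.48 = 1.93 eV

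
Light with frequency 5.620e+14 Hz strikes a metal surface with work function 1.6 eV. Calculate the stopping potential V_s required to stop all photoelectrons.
0.7242 V

The stopping potential V_s satisfies: eV_s = KE_max

First, find KE_max using Einstein's equation:
E_photon = hf = (6.626×10⁻³⁴ J·s)(5.620e+14 Hz) = 2.3242 eV
KE_max = E_photon - φ = 2.3242 - 1.6 = 0.7242 eV

Since eV_s = KE_max:
V_s = KE_max/e = 0.7242 V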